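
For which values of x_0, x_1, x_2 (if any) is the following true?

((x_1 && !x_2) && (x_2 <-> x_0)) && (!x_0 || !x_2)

x_0=F; x_1=T; x_2=F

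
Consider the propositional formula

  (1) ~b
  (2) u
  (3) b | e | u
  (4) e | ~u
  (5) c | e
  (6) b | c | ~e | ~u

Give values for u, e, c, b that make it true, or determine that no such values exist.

Unit clause (~b) forces b = False.
Unit clause (u) forces u = True.
In (e | ~u) only e is left, so e = True.
In (b | c | ~e | ~u) only c is left, so c = True.
Check each clause:
  (~b): ~b holds.
  (u): u holds.
  (b | e | u): e holds.
  (e | ~u): e holds.
  (c | e): c holds.
  (b | c | ~e | ~u): c holds.
All clauses satisfied.

u: True, e: True, c: True, b: False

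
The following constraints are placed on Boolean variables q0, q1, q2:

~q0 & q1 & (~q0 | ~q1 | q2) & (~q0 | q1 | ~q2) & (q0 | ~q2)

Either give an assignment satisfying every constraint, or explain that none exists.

q0=F, q1=T, q2=F

Unit clause (~q0) forces q0 = False.
Unit clause (q1) forces q1 = True.
In (q0 | ~q2) only ~q2 is left, so q2 = False.
Check each clause:
  (~q0): ~q0 holds.
  (q1): q1 holds.
  (~q0 | ~q1 | q2): ~q0 holds.
  (~q0 | q1 | ~q2): ~q0 holds.
  (q0 | ~q2): ~q2 holds.
All clauses satisfied.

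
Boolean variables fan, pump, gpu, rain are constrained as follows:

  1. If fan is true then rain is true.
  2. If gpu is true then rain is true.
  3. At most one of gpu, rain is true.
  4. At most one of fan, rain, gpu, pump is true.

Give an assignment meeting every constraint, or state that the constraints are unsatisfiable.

fan: False; pump: True; gpu: False; rain: False

  (1) fan=F ⇒ rain: vacuous ✓
  (2) gpu=F ⇒ rain: vacuous ✓
  (3) {gpu, rain}: 0 true — at most one ✓
  (4) {fan, rain, gpu, pump}: 1 true — at most one ✓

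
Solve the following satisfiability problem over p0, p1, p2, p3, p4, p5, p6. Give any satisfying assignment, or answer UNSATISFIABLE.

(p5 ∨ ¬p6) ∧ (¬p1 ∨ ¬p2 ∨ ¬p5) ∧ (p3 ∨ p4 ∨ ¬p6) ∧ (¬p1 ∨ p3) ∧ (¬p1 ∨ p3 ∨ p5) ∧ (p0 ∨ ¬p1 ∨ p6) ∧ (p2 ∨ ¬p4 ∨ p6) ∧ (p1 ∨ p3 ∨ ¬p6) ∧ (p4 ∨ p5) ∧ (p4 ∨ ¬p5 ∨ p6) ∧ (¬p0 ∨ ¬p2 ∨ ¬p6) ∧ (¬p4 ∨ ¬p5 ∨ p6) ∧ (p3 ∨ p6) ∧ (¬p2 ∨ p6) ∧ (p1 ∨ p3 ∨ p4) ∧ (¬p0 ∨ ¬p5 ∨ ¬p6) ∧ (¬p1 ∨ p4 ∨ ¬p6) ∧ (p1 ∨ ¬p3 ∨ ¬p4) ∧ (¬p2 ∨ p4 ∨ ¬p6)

Set p0 = False.
Set p1 = True.
  then (¬p1 ∨ p3) forces p3 = True.
  then (p0 ∨ ¬p1 ∨ p6) forces p6 = True.
  then (¬p1 ∨ p4 ∨ ¬p6) forces p4 = True.
  then (p5 ∨ ¬p6) forces p5 = True.
  then (¬p1 ∨ ¬p2 ∨ ¬p5) forces p2 = False.
All clauses satisfied.

p0: False, p1: True, p2: False, p3: True, p4: True, p5: True, p6: True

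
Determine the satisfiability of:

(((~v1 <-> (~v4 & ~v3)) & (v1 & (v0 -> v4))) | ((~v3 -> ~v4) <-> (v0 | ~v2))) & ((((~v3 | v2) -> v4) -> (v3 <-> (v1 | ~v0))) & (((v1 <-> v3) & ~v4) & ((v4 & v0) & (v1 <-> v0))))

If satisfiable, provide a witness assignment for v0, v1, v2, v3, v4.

Case v4 = True: the conjunct ~v4 is False.
Case v4 = False: the conjunct v4 is False.
Both cases fail — unsatisfiable.

The formula is unsatisfiable.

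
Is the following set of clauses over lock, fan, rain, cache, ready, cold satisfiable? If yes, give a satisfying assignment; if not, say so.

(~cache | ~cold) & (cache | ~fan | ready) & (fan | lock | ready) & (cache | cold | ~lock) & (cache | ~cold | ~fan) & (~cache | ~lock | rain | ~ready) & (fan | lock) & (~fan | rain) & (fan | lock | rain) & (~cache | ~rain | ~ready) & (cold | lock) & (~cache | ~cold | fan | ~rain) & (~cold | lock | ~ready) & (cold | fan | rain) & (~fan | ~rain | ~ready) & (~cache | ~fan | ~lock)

lock = True, fan = False, rain = True, cache = True, ready = False, cold = False

Try lock = False:
  (fan | lock) forces fan = True.
  (~fan | rain) forces rain = True.
  (cold | lock) forces cold = True.
  (~cache | ~cold) forces cache = False.
  clause (cache | ~cold | ~fan) is falsified — backtrack.
So lock = True.
Try fan = True:
  (~fan | rain) forces rain = True.
  (~fan | ~rain | ~ready) forces ready = False.
  (cache | ~fan | ready) forces cache = True.
  clause (~cache | ~fan | ~lock) is falsified — backtrack.
So fan = False.
Set rain = True.
Set cache = True.
  then (~cache | ~cold) forces cold = False.
  then (~cache | ~rain | ~ready) forces ready = False.
All clauses satisfied.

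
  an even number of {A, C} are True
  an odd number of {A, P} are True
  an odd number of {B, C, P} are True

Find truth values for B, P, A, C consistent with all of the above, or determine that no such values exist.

B = False, P = False, A = True, C = True

{A, C}: 2 true → even ✓
{A, P}: 1 true → odd ✓
{B, C, P}: 1 true → odd ✓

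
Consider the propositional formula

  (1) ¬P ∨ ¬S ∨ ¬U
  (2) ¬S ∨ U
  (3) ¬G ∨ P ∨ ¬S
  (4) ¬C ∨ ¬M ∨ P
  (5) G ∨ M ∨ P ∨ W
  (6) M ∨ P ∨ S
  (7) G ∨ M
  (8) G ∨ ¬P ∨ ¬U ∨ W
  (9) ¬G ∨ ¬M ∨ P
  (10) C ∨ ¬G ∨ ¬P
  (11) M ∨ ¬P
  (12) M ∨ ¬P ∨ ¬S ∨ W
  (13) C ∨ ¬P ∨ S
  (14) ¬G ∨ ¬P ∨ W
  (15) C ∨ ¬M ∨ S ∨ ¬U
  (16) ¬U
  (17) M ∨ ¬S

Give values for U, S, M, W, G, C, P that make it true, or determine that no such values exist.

U: False, S: False, M: True, W: True, G: True, C: True, P: True

Unit clause (¬U) forces U = False.
In (¬S ∨ U) only ¬S is left, so S = False.
Try M = False:
  (M ∨ P ∨ S) forces P = True.
  clause (M ∨ ¬P) is falsified — backtrack.
So M = True.
Set W = True.
Set G = True.
  then (¬G ∨ ¬M ∨ P) forces P = True.
  then (C ∨ ¬G ∨ ¬P) forces C = True.
All clauses satisfied.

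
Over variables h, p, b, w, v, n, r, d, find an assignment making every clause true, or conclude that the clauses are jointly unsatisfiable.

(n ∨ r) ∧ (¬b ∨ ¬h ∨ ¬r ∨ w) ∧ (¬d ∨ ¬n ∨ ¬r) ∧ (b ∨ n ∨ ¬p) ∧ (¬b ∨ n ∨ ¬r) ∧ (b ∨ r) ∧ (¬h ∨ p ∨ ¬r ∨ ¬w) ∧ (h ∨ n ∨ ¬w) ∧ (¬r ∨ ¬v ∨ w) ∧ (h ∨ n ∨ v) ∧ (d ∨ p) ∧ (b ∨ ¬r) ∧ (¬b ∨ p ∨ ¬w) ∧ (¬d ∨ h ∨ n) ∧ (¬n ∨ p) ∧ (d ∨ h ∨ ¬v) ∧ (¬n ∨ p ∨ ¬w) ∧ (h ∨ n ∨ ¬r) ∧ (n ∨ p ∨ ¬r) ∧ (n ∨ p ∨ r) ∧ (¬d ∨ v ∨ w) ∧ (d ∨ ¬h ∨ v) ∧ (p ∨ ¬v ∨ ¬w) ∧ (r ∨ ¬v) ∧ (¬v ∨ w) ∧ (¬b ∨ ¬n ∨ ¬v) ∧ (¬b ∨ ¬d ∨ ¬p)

h=F; p=T; b=T; w=F; v=F; n=T; r=T; d=F

Set h = False.
Try p = False:
  (d ∨ p) forces d = True.
  (¬d ∨ h ∨ n) forces n = True.
  clause (¬n ∨ p) is falsified — backtrack.
So p = True.
Set b = True.
  then (¬b ∨ ¬d ∨ ¬p) forces d = False.
  then (d ∨ h ∨ ¬v) forces v = False.
  then (h ∨ n ∨ v) forces n = True.
Set w = False.
Set r = True.
All clauses satisfied.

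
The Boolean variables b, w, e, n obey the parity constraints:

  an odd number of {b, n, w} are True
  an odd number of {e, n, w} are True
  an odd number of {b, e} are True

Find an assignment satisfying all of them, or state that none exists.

Unsatisfiable

Adding constraints 1, 2, 3 mod 2: every variable appears an even number of times on the left, so the left side is 0.
But the right sides sum to 1 (mod 2). 0 ≠ 1 — the system is inconsistent.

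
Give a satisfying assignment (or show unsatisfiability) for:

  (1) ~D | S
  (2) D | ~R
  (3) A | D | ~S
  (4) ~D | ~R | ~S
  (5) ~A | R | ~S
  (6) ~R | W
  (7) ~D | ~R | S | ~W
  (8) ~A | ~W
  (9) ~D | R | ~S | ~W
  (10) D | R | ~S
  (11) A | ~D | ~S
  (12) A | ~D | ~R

D = False, S = False, A = False, W = False, R = False

Try D = True:
  (~D | S) forces S = True.
  (~D | ~R | ~S) forces R = False.
  (~A | R | ~S) forces A = False.
  clause (A | ~D | ~S) is falsified — backtrack.
So D = False.
  then (D | ~R) forces R = False.
  then (D | R | ~S) forces S = False.
Set A = False.
Set W = False.
All clauses satisfied.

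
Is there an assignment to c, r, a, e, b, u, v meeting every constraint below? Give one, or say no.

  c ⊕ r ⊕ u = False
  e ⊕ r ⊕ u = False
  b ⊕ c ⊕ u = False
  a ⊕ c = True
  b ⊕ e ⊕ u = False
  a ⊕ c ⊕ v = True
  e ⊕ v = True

c = True; r = True; a = False; e = True; b = True; u = False; v = False

c ⊕ r ⊕ u = T ⊕ T ⊕ F = False ✓
e ⊕ r ⊕ u = T ⊕ T ⊕ F = False ✓
b ⊕ c ⊕ u = T ⊕ T ⊕ F = False ✓
a ⊕ c = F ⊕ T = True ✓
b ⊕ e ⊕ u = T ⊕ T ⊕ F = False ✓
a ⊕ c ⊕ v = F ⊕ T ⊕ F = True ✓
e ⊕ v = T ⊕ F = True ✓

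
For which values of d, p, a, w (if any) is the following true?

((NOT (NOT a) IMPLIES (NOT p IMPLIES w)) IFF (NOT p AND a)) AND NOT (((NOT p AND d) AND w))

d=F; p=F; a=T; w=T

  (NOT (NOT a) IMPLIES (NOT p IMPLIES w)) IFF (NOT p AND a) = True
    NOT (NOT a) IMPLIES (NOT p IMPLIES w) = True
      NOT (NOT a) = True
        NOT a = False
      NOT p IMPLIES w = True
        NOT p = True
    NOT p AND a = True
      NOT p = True
  NOT (((NOT p AND d) AND w)) = True
    (NOT p AND d) AND w = False
      NOT p AND d = False
        NOT p = True
Both conjuncts True, so the formula holds.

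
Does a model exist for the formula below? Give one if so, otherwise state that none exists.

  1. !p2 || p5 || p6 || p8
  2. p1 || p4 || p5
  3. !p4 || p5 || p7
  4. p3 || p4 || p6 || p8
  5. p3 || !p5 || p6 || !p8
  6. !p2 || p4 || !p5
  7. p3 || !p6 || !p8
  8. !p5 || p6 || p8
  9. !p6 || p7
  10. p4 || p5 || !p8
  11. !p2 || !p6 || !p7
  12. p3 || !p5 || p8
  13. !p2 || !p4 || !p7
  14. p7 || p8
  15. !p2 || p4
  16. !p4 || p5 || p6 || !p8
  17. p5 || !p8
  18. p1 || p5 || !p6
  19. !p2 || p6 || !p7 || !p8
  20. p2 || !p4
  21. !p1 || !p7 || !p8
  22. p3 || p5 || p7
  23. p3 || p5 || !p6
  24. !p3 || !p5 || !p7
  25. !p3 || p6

Set p1 = True.
Set p2 = False.
  then (p2 || !p4) forces p4 = False.
Set p3 = True.
  then (!p3 || p6) forces p6 = True.
  then (!p6 || p7) forces p7 = True.
  then (!p1 || !p7 || !p8) forces p8 = False.
  then (!p3 || !p5 || !p7) forces p5 = False.
All clauses satisfied.

p1: True; p2: False; p3: True; p4: False; p5: False; p6: True; p7: True; p8: False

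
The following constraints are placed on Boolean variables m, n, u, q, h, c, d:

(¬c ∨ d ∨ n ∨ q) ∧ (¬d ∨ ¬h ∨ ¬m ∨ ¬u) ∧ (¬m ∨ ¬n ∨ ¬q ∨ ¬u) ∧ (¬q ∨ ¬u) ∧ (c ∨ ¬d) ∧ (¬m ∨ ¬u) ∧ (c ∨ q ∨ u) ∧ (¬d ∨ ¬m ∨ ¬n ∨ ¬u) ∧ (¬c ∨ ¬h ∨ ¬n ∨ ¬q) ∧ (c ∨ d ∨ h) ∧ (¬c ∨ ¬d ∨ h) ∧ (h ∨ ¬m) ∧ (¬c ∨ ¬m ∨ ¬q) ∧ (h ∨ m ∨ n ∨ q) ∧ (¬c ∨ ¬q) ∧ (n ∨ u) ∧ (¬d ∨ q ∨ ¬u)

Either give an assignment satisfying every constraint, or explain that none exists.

m = False, n = True, u = False, q = False, h = True, c = True, d = False

Set m = False.
Set n = True.
Set u = False.
Set q = False.
  then (c ∨ q ∨ u) forces c = True.
Set h = True.
Set d = False.
All clauses satisfied.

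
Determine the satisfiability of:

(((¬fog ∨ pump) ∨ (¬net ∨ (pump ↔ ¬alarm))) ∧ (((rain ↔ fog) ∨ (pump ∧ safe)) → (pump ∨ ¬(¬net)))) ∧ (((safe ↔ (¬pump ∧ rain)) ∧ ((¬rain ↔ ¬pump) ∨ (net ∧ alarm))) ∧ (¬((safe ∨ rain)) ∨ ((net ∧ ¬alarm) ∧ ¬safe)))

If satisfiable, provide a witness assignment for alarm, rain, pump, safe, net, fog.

alarm: True; rain: False; pump: True; safe: False; net: True; fog: False

  ((¬fog ∨ pump) ∨ (¬net ∨ (pump ↔ ¬alarm))) ∧ (((rain ↔ fog) ∨ (pump ∧ safe)) → (pump ∨ ¬(¬net))) = True
    (¬fog ∨ pump) ∨ (¬net ∨ (pump ↔ ¬alarm)) = True
      ¬fog ∨ pump = True
        ¬fog = True
      ¬net ∨ (pump ↔ ¬alarm) = False
        ¬net = False
        pump ↔ ¬alarm = False
          ¬alarm = False
    ((rain ↔ fog) ∨ (pump ∧ safe)) → (pump ∨ ¬(¬net)) = True
      (rain ↔ fog) ∨ (pump ∧ safe) = True
        rain ↔ fog = True
        pump ∧ safe = False
      pump ∨ ¬(¬net) = True
        ¬(¬net) = True
          ¬net = False
  ((safe ↔ (¬pump ∧ rain)) ∧ ((¬rain ↔ ¬pump) ∨ (net ∧ alarm))) ∧ (¬((safe ∨ rain)) ∨ ((net ∧ ¬alarm) ∧ ¬safe)) = True
    (safe ↔ (¬pump ∧ rain)) ∧ ((¬rain ↔ ¬pump) ∨ (net ∧ alarm)) = True
      safe ↔ (¬pump ∧ rain) = True
        ¬pump ∧ rain = False
          ¬pump = False
      (¬rain ↔ ¬pump) ∨ (net ∧ alarm) = True
        ¬rain ↔ ¬pump = False
          ¬rain = True
          ¬pump = False
        net ∧ alarm = True
    ¬((safe ∨ rain)) ∨ ((net ∧ ¬alarm) ∧ ¬safe) = True
      ¬((safe ∨ rain)) = True
        safe ∨ rain = False
      (net ∧ ¬alarm) ∧ ¬safe = False
        net ∧ ¬alarm = False
          ¬alarm = False
        ¬safe = True
Both conjuncts True, so the formula holds.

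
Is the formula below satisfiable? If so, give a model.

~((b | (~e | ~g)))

g: True; b: False; e: True

  ~((b | (~e | ~g))) = True
    b | (~e | ~g) = False
      ~e | ~g = False
        ~e = False
        ~g = False
The formula evaluates to True.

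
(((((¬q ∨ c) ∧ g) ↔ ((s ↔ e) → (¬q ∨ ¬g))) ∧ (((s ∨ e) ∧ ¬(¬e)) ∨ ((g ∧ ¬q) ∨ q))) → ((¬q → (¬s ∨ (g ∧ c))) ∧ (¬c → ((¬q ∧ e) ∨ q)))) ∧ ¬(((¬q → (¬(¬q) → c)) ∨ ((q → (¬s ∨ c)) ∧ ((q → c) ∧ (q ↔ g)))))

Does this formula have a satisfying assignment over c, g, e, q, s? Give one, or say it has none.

The conjunct ¬(((¬q → (¬(¬q) → c)) ∨ ((q → (¬s ∨ c)) ∧ ((q → c) ∧ (q ↔ g))))) is unsatisfiable on its own:
  q = True: this becomes ¬((True ∨ ((¬s ∨ c) ∧ (c ∧ g)))) = False.
  q = False: this becomes ¬((True ∨ ¬g)) = False.
So the whole conjunction is unsatisfiable.

UNSATISFIABLE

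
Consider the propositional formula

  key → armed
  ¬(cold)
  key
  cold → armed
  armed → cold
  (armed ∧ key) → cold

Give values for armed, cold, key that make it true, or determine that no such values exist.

UNSATISFIABLE

Case cold = True:
  Clause (¬cold) is falsified — contradiction.
Case cold = False:
  (key) forces key = True.
  (¬armed ∨ cold ∨ ¬key) forces armed = False.
  Clause (armed ∨ ¬key) is falsified — contradiction.
Both cases fail, so the formula is unsatisfiable.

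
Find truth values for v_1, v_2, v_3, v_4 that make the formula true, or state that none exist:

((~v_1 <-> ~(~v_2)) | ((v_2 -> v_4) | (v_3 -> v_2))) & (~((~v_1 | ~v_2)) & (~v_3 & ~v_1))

Case v_1 = True: the conjunct ~v_1 is False.
Case v_1 = False: the conjunct ~((~v_1 | ~v_2)) becomes ~((True | ~v_2)) = False.
Both cases fail — unsatisfiable.

No satisfying assignment exists.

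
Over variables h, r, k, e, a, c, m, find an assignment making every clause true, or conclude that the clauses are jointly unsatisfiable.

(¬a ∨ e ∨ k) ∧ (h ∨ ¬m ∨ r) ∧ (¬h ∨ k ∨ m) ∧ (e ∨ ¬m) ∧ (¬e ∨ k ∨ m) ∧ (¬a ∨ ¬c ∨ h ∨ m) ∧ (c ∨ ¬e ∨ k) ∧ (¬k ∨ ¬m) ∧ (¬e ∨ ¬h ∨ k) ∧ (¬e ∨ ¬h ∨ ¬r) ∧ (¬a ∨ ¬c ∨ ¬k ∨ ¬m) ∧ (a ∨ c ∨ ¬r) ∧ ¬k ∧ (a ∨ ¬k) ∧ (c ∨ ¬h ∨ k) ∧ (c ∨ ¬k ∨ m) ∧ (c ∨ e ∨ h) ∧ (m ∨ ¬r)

h: False; r: True; k: False; e: True; a: True; c: True; m: True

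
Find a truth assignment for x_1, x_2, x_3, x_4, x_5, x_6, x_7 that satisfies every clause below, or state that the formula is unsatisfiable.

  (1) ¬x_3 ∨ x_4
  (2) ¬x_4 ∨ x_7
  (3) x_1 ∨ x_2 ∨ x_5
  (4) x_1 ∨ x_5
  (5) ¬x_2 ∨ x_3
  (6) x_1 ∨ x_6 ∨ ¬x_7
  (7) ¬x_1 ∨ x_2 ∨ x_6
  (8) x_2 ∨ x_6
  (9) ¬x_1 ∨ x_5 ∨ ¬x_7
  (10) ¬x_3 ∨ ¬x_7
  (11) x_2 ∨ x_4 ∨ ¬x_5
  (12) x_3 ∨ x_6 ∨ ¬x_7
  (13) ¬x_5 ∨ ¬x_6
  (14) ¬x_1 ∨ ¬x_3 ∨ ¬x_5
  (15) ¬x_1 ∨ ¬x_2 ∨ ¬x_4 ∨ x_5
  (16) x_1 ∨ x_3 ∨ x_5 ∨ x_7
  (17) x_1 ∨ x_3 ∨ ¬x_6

x_1=T, x_2=F, x_3=F, x_4=F, x_5=F, x_6=T, x_7=F

Set x_1 = True.
Set x_2 = False.
  then (¬x_1 ∨ x_2 ∨ x_6) forces x_6 = True.
  then (¬x_5 ∨ ¬x_6) forces x_5 = False.
  then (¬x_1 ∨ x_5 ∨ ¬x_7) forces x_7 = False.
  then (¬x_4 ∨ x_7) forces x_4 = False.
  then (¬x_3 ∨ x_4) forces x_3 = False.
All clauses satisfied.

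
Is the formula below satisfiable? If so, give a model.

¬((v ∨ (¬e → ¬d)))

e: False, v: False, d: True

  ¬((v ∨ (¬e → ¬d))) = True
    v ∨ (¬e → ¬d) = False
      ¬e → ¬d = False
        ¬e = True
        ¬d = False
The formula evaluates to True.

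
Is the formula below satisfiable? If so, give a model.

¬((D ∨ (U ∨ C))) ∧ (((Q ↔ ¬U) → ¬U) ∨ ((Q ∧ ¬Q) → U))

U: False; C: False; Q: False; D: False

  ¬((D ∨ (U ∨ C))) = True
    D ∨ (U ∨ C) = False
      U ∨ C = False
  ((Q ↔ ¬U) → ¬U) ∨ ((Q ∧ ¬Q) → U) = True
    (Q ↔ ¬U) → ¬U = True
      Q ↔ ¬U = False
        ¬U = True
      ¬U = True
    (Q ∧ ¬Q) → U = True
      Q ∧ ¬Q = False
        ¬Q = True
Both conjuncts True, so the formula holds.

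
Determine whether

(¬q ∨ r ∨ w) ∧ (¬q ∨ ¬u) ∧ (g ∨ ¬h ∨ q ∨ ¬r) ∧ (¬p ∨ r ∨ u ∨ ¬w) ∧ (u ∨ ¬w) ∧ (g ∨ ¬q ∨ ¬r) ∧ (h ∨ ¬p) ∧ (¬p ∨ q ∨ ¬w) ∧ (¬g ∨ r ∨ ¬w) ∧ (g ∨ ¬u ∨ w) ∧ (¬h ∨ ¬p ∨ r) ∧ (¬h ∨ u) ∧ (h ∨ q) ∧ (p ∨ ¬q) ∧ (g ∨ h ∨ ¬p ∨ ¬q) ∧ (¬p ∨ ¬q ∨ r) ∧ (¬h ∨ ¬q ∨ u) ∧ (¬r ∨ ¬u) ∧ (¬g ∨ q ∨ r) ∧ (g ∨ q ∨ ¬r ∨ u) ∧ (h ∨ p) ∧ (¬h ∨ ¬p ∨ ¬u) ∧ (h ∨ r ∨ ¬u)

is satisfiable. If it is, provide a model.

Set w = True.
  then (u ∨ ¬w) forces u = True.
  then (¬r ∨ ¬u) forces r = False.
  then (h ∨ r ∨ ¬u) forces h = True.
  then (¬q ∨ ¬u) forces q = False.
  then (¬p ∨ q ∨ ¬w) forces p = False.
  then (¬g ∨ r ∨ ¬w) forces g = False.
All clauses satisfied.

w: True, u: True, r: False, g: False, h: True, q: False, p: False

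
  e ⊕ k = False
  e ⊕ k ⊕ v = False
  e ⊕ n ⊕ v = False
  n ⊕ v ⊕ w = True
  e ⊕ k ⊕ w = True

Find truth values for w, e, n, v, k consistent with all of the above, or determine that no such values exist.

w = True, e = False, n = False, v = False, k = False

e ⊕ k = F ⊕ F = False ✓
e ⊕ k ⊕ v = F ⊕ F ⊕ F = False ✓
e ⊕ n ⊕ v = F ⊕ F ⊕ F = False ✓
n ⊕ v ⊕ w = F ⊕ F ⊕ T = True ✓
e ⊕ k ⊕ w = F ⊕ F ⊕ T = True ✓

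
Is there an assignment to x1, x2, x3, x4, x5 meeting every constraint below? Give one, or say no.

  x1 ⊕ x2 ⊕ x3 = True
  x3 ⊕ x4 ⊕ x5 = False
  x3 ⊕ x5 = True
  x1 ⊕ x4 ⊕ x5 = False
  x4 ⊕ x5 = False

x1 = False; x2 = True; x3 = False; x4 = True; x5 = True

x1 ⊕ x2 ⊕ x3 = F ⊕ T ⊕ F = True ✓
x3 ⊕ x4 ⊕ x5 = F ⊕ T ⊕ T = False ✓
x3 ⊕ x5 = F ⊕ T = True ✓
x1 ⊕ x4 ⊕ x5 = F ⊕ T ⊕ T = False ✓
x4 ⊕ x5 = T ⊕ T = False ✓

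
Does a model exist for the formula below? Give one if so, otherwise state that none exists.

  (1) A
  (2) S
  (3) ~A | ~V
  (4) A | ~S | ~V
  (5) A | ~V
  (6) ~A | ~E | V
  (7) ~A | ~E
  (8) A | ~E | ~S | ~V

Unit clause (A) forces A = True.
Unit clause (S) forces S = True.
In (~A | ~V) only ~V is left, so V = False.
In (~A | ~E | V) only ~E is left, so E = False.
All clauses satisfied.

A: True, S: True, V: False, E: False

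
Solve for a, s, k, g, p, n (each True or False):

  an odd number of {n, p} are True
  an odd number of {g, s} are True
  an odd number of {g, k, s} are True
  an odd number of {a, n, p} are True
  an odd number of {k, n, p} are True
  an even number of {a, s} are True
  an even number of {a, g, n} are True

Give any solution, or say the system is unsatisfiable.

a: False, s: False, k: False, g: True, p: False, n: True

{n, p}: 1 true → odd ✓
{g, s}: 1 true → odd ✓
{g, k, s}: 1 true → odd ✓
{a, n, p}: 1 true → odd ✓
{k, n, p}: 1 true → odd ✓
{a, s}: 0 true → even ✓
{a, g, n}: 2 true → even ✓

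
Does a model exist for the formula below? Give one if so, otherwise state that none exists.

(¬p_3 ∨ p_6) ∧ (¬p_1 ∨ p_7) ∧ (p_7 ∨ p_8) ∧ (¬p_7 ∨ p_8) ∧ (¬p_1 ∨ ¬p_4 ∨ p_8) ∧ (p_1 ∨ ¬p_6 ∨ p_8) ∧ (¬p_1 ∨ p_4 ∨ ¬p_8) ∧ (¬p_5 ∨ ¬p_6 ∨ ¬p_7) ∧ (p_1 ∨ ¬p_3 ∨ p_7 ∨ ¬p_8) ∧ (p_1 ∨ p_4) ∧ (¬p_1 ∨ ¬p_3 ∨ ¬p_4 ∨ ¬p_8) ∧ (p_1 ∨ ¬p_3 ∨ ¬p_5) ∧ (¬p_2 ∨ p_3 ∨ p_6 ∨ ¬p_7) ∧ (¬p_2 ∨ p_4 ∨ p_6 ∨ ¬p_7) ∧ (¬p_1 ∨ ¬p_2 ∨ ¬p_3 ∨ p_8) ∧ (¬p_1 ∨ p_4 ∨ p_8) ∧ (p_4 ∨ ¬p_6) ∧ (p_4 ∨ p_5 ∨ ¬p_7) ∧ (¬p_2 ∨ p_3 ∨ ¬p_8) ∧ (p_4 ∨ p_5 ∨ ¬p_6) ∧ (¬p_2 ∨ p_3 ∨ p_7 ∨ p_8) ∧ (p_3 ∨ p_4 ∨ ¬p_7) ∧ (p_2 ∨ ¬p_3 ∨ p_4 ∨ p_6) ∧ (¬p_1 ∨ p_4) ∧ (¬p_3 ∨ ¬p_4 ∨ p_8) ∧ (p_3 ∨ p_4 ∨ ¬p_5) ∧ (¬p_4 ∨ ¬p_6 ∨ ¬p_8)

p_1 = False, p_2 = False, p_3 = False, p_4 = True, p_5 = False, p_6 = False, p_7 = True, p_8 = True

Set p_1 = False.
  then (p_1 ∨ p_4) forces p_4 = True.
Set p_2 = False.
Try p_3 = True:
  (¬p_3 ∨ p_6) forces p_6 = True.
  (p_1 ∨ ¬p_6 ∨ p_8) forces p_8 = True.
  clause (¬p_4 ∨ ¬p_6 ∨ ¬p_8) is falsified — backtrack.
So p_3 = False.
Set p_5 = False.
Set p_6 = False.
Set p_7 = True.
  then (¬p_7 ∨ p_8) forces p_8 = True.
All clauses satisfied.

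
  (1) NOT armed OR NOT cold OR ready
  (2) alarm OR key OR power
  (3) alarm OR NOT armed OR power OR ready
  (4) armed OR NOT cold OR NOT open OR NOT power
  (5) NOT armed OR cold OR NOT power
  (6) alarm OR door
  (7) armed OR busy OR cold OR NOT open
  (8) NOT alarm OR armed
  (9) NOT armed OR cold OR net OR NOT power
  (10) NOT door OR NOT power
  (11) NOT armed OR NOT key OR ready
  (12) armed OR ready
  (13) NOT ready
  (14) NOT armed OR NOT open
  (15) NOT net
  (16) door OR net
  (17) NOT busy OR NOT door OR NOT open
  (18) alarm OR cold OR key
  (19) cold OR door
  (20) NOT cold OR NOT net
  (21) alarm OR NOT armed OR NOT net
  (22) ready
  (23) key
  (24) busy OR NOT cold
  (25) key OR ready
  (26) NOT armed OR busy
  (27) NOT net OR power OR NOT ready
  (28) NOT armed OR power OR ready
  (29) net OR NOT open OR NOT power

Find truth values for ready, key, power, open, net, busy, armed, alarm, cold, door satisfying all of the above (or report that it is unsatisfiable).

UNSATISFIABLE

Case ready = True:
  Clause (NOT ready) is falsified — contradiction.
Case ready = False:
  Clause (ready) is falsified — contradiction.
Both cases fail, so the formula is unsatisfiable.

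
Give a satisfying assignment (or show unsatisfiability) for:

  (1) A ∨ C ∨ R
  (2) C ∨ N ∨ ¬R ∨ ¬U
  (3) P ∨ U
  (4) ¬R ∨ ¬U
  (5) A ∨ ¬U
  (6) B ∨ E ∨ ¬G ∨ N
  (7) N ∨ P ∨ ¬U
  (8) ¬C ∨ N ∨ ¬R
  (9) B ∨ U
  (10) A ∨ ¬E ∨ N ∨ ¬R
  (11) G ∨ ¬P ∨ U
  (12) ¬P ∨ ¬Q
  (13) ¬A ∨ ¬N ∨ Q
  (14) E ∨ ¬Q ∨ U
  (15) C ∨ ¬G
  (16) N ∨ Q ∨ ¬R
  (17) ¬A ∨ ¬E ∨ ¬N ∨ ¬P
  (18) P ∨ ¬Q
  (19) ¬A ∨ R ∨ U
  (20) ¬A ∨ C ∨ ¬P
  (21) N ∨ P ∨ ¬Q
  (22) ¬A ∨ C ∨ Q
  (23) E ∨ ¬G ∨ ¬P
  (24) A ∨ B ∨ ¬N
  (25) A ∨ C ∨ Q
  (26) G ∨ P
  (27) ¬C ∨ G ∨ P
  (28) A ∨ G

Q=F; B=F; R=F; N=F; G=F; A=T; E=F; U=T; C=T; P=T

Try Q = True:
  (¬P ∨ ¬Q) forces P = False.
  clause (P ∨ ¬Q) is falsified — backtrack.
So Q = False.
Set B = False.
  then (B ∨ U) forces U = True.
  then (¬R ∨ ¬U) forces R = False.
  then (A ∨ ¬U) forces A = True.
  then (¬A ∨ ¬N ∨ Q) forces N = False.
  then (¬A ∨ C ∨ Q) forces C = True.
  then (N ∨ P ∨ ¬U) forces P = True.
Set G = False.
Set E = False.
All clauses satisfied.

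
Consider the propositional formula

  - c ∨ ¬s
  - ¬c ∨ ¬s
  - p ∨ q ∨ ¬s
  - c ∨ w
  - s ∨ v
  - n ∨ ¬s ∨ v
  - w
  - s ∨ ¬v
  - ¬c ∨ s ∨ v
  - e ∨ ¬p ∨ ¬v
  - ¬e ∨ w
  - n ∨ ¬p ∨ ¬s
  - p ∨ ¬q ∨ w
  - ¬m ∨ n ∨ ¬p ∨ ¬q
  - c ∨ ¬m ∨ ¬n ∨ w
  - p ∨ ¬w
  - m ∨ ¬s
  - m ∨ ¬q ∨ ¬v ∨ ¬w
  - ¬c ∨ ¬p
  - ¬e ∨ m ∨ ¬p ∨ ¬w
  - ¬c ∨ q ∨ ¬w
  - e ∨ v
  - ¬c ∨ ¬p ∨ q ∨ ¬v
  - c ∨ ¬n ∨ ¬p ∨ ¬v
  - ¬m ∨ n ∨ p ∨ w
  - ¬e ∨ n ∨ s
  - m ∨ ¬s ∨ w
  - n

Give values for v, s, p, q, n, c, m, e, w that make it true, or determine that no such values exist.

No satisfying assignment exists.

Case s = True:
  (c ∨ ¬s) forces c = True.
  Clause (¬c ∨ ¬s) is falsified — contradiction.
Case s = False:
  (s ∨ v) forces v = True.
  Clause (s ∨ ¬v) is falsified — contradiction.
Both cases fail, so the formula is unsatisfiable.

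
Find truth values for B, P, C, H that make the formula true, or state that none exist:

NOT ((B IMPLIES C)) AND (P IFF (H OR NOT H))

B: True, P: True, C: False, H: True

  NOT ((B IMPLIES C)) = True
    B IMPLIES C = False
  P IFF (H OR NOT H) = True
    H OR NOT H = True
      NOT H = False
Both conjuncts True, so the formula holds.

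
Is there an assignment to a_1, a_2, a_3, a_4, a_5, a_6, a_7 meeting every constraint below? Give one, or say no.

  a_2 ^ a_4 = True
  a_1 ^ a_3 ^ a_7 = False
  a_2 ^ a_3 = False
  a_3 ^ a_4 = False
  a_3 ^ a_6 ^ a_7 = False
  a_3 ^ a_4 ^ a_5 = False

No satisfying assignment exists.

Adding constraints 1, 3, 4 mod 2: every variable appears an even number of times on the left, so the left side is 0.
But the right sides sum to 1 (mod 2). 0 ≠ 1 — the system is inconsistent.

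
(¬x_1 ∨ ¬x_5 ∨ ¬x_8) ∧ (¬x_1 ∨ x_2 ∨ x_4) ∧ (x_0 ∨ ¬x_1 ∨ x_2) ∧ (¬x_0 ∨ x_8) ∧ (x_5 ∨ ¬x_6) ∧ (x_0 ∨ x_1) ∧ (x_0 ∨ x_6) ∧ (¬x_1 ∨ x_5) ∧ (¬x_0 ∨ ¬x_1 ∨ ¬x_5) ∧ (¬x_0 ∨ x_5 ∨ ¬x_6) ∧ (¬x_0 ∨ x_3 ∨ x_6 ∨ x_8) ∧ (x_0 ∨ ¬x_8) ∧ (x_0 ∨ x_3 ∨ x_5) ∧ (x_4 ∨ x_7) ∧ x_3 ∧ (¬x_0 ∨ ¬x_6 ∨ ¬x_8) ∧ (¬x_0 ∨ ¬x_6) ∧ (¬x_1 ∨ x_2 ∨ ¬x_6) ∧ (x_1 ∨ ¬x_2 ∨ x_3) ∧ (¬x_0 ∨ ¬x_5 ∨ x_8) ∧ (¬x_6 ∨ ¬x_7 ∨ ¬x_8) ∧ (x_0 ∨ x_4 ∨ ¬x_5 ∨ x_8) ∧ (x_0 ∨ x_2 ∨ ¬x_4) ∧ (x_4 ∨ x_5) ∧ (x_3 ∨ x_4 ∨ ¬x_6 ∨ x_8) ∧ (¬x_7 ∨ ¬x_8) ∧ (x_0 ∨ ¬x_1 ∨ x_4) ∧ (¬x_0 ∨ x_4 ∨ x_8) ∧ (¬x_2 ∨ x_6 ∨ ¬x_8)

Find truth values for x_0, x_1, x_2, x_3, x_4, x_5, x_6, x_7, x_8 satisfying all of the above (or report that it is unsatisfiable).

Unit clause (x_3) forces x_3 = True.
Set x_0 = True.
  then (¬x_0 ∨ x_8) forces x_8 = True.
  then (¬x_0 ∨ ¬x_6 ∨ ¬x_8) forces x_6 = False.
  then (¬x_7 ∨ ¬x_8) forces x_7 = False.
  then (¬x_2 ∨ x_6 ∨ ¬x_8) forces x_2 = False.
  then (x_4 ∨ x_7) forces x_4 = True.
Try x_1 = True:
  (¬x_1 ∨ ¬x_5 ∨ ¬x_8) forces x_5 = False.
  clause (¬x_1 ∨ x_5) is falsified — backtrack.
So x_1 = False.
Set x_5 = True.
All clauses satisfied.

x_0 = True, x_1 = False, x_2 = False, x_3 = True, x_4 = True, x_5 = True, x_6 = False, x_7 = False, x_8 = True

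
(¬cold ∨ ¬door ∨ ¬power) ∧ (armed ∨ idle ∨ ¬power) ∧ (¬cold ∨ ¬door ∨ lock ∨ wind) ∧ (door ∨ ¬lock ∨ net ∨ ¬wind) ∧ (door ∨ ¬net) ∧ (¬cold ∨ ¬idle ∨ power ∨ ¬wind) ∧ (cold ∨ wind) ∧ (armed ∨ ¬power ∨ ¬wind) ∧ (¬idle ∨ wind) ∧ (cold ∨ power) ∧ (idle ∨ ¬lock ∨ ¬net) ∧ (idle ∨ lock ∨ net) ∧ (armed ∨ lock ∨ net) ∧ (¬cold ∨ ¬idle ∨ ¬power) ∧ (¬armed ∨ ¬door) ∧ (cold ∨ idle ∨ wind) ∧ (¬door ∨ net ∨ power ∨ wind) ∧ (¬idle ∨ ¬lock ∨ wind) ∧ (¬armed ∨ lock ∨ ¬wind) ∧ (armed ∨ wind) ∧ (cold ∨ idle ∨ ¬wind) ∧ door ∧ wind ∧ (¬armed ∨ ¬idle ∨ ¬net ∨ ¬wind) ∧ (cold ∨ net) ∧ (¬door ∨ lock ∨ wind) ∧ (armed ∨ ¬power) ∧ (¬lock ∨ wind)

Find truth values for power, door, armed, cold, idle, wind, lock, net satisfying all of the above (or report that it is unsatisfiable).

power = False, door = True, armed = False, cold = True, idle = False, wind = True, lock = True, net = False

Unit clause (door) forces door = True.
Unit clause (wind) forces wind = True.
In (¬armed ∨ ¬door) only ¬armed is left, so armed = False.
In (armed ∨ ¬power) only ¬power is left, so power = False.
In (cold ∨ power) only cold is left, so cold = True.
In (¬cold ∨ ¬idle ∨ power ∨ ¬wind) only ¬idle is left, so idle = False.
Set lock = True.
  then (idle ∨ ¬lock ∨ ¬net) forces net = False.
All clauses satisfied.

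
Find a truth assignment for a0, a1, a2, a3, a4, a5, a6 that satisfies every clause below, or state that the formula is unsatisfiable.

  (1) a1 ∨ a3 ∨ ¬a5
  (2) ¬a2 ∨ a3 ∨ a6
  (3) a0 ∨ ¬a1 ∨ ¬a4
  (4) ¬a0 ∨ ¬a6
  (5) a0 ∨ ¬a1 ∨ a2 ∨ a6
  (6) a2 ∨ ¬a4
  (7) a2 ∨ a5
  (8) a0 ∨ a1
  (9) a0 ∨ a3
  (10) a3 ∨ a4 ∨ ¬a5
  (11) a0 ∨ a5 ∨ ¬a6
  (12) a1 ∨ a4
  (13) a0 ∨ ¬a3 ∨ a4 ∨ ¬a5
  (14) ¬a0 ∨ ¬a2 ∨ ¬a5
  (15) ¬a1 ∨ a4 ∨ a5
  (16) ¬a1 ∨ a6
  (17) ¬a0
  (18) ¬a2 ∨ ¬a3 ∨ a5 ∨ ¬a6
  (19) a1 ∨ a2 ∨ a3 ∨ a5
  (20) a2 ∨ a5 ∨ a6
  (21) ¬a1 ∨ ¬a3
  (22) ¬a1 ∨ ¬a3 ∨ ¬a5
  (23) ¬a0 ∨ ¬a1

UNSATISFIABLE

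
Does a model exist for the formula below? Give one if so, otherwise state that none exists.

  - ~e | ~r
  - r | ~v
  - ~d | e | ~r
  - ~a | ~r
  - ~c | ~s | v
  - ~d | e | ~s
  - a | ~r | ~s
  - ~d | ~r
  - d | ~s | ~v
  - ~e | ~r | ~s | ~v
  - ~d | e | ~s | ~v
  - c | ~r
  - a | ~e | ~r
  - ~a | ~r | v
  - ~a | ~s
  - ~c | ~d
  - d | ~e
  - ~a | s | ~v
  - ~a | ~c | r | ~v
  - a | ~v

Set a = False.
  then (a | ~v) forces v = False.
Set r = False.
Set s = False.
Set e = False.
Set c = True.
  then (~c | ~d) forces d = False.
All clauses satisfied.

a=F, r=F, s=F, v=F, e=F, c=T, d=F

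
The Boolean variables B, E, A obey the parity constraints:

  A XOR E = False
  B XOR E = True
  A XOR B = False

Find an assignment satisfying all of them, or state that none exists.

Unsatisfiable — no assignment works.

Adding constraints 1, 2, 3 mod 2: every variable appears an even number of times on the left, so the left side is 0.
But the right sides sum to 1 (mod 2). 0 ≠ 1 — the system is inconsistent.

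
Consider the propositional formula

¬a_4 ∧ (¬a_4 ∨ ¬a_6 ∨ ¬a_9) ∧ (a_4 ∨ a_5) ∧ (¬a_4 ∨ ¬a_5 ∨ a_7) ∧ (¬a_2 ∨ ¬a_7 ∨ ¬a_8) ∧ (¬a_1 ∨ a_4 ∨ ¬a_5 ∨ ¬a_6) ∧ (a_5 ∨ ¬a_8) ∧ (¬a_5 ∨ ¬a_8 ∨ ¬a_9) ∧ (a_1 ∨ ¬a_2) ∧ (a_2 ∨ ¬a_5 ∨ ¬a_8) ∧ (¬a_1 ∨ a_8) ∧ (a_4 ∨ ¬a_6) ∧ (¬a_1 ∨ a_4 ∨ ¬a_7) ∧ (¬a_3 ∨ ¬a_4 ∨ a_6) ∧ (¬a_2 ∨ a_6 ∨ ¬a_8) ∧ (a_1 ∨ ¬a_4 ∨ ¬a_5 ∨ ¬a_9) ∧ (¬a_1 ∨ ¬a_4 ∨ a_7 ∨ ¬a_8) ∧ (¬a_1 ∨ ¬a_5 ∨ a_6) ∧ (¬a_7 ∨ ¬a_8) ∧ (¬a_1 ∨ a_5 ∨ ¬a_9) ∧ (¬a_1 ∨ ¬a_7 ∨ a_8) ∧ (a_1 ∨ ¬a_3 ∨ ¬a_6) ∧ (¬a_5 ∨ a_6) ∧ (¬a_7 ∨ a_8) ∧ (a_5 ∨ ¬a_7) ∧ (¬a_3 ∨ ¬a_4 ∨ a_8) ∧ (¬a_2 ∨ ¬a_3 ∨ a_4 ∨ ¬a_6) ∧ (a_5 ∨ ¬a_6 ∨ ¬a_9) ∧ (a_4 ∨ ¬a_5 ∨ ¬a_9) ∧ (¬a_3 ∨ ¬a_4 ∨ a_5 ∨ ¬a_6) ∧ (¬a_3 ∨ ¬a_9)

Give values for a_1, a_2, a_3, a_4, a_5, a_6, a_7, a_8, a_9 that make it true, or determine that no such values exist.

No satisfying assignment exists.

Case a_4 = True:
  Clause (¬a_4) is falsified — contradiction.
Case a_4 = False:
  (a_4 ∨ a_5) forces a_5 = True.
  (a_4 ∨ ¬a_6) forces a_6 = False.
  Clause (¬a_5 ∨ a_6) is falsified — contradiction.
Both cases fail, so the formula is unsatisfiable.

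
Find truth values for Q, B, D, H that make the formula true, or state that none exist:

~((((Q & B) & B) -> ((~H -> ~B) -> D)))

Q = True, B = True, D = False, H = True

  ~((((Q & B) & B) -> ((~H -> ~B) -> D))) = True
    ((Q & B) & B) -> ((~H -> ~B) -> D) = False
      (Q & B) & B = True
        Q & B = True
      (~H -> ~B) -> D = False
        ~H -> ~B = True
          ~H = False
          ~B = False
The formula evaluates to True.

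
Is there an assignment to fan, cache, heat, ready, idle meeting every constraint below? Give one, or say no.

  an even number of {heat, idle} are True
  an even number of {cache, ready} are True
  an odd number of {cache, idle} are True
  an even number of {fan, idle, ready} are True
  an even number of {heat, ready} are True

Adding constraints 1, 2, 3, 5 mod 2: every variable appears an even number of times on the left, so the left side is 0.
But the right sides sum to 1 (mod 2). 0 ≠ 1 — the system is inconsistent.

Unsatisfiable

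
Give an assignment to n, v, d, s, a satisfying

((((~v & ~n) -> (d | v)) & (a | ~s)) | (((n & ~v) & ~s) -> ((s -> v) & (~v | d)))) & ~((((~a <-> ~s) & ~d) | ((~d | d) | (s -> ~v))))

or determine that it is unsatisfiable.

The conjunct ~((((~a <-> ~s) & ~d) | ((~d | d) | (s -> ~v)))) is unsatisfiable on its own:
  d = True: this becomes ~((False | True)) = False.
  d = False: this becomes ~(((~a <-> ~s) | True)) = False.
So the whole conjunction is unsatisfiable.

The formula is unsatisfiable.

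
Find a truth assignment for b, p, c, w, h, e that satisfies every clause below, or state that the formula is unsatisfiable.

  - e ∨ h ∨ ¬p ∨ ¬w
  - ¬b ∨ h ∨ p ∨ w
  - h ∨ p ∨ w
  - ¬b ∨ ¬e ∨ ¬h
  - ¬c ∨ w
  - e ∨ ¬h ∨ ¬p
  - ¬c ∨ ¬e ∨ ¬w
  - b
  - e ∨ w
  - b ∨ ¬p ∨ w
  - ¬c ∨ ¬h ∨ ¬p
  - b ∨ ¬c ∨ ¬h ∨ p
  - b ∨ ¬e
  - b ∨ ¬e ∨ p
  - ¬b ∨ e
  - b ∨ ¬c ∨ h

b = True, p = True, c = False, w = True, h = False, e = True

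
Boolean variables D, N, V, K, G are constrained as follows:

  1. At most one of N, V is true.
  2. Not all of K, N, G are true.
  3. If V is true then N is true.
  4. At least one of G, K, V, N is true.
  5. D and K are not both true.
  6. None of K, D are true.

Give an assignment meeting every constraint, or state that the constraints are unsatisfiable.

D: False, N: False, V: False, K: False, G: True

  (1) {N, V}: 0 true — at most one ✓
  (2) {K, N, G}: 1/3 true — not all ✓
  (3) V=F ⇒ N: vacuous ✓
  (4) {G, K, V, N}: 1 true — at least one ✓
  (5) D=F, K=F — not both ✓
  (6) {K, D}: 0 true — none ✓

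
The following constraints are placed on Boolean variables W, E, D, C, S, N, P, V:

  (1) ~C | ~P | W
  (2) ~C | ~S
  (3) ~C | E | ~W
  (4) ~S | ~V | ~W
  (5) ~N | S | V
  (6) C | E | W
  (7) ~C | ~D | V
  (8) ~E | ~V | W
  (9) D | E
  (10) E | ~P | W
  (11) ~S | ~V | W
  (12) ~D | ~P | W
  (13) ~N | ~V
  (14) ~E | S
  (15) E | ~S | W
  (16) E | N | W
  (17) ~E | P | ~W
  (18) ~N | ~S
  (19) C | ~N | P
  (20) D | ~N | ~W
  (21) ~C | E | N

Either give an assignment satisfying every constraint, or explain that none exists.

Set W = True.
Set E = True.
  then (~E | S) forces S = True.
  then (~E | P | ~W) forces P = True.
  then (~N | ~S) forces N = False.
  then (~C | ~S) forces C = False.
  then (~S | ~V | ~W) forces V = False.
Set D = True.
All clauses satisfied.

W=T, E=T, D=T, C=F, S=T, N=F, P=T, V=F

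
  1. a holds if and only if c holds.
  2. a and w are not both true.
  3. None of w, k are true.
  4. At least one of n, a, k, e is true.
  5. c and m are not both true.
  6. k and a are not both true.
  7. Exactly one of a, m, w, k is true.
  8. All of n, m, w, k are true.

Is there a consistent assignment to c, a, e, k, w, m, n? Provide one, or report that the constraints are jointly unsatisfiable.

Unsatisfiable

Case k = True:
  Constraint (3) is violated (k=T) — contradiction.
Case k = False:
  Constraint (8) is violated (k=F) — contradiction.
Both cases fail — unsatisfiable.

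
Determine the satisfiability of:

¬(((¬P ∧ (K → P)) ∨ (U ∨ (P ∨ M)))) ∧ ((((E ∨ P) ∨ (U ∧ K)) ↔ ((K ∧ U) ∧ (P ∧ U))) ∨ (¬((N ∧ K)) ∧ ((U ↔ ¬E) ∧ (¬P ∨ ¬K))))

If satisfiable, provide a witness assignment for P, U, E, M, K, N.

P = False; U = False; E = True; M = False; K = True; N = False

  ¬(((¬P ∧ (K → P)) ∨ (U ∨ (P ∨ M)))) = True
    (¬P ∧ (K → P)) ∨ (U ∨ (P ∨ M)) = False
      ¬P ∧ (K → P) = False
        ¬P = True
        K → P = False
      U ∨ (P ∨ M) = False
        P ∨ M = False
  (((E ∨ P) ∨ (U ∧ K)) ↔ ((K ∧ U) ∧ (P ∧ U))) ∨ (¬((N ∧ K)) ∧ ((U ↔ ¬E) ∧ (¬P ∨ ¬K))) = True
    ((E ∨ P) ∨ (U ∧ K)) ↔ ((K ∧ U) ∧ (P ∧ U)) = False
      (E ∨ P) ∨ (U ∧ K) = True
        E ∨ P = True
        U ∧ K = False
      (K ∧ U) ∧ (P ∧ U) = False
        K ∧ U = False
        P ∧ U = False
    ¬((N ∧ K)) ∧ ((U ↔ ¬E) ∧ (¬P ∨ ¬K)) = True
      ¬((N ∧ K)) = True
        N ∧ K = False
      (U ↔ ¬E) ∧ (¬P ∨ ¬K) = True
        U ↔ ¬E = True
          ¬E = False
        ¬P ∨ ¬K = True
          ¬P = True
          ¬K = False
Both conjuncts True, so the formula holds.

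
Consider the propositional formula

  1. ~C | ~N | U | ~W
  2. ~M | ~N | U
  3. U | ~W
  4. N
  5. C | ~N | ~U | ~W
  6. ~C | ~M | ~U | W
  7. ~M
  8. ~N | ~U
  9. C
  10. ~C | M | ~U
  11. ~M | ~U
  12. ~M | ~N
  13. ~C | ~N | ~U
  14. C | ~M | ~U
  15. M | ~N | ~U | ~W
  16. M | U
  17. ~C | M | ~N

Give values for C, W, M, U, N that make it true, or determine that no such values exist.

Case C = True:
  (N) forces N = True.
  (~M) forces M = False.
  Clause (~C | M | ~N) is falsified — contradiction.
Case C = False:
  Clause (C) is falsified — contradiction.
Both cases fail, so the formula is unsatisfiable.

Unsatisfiable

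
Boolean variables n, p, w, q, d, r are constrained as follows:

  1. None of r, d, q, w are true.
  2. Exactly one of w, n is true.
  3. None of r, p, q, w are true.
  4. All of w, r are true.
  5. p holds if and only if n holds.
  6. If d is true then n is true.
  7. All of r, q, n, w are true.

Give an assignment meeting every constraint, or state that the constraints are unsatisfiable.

Case w = True:
  Constraint (1) is violated (w=T) — contradiction.
Case w = False:
  Constraint (4) is violated (w=F) — contradiction.
Both cases fail — unsatisfiable.

UNSATISFIABLE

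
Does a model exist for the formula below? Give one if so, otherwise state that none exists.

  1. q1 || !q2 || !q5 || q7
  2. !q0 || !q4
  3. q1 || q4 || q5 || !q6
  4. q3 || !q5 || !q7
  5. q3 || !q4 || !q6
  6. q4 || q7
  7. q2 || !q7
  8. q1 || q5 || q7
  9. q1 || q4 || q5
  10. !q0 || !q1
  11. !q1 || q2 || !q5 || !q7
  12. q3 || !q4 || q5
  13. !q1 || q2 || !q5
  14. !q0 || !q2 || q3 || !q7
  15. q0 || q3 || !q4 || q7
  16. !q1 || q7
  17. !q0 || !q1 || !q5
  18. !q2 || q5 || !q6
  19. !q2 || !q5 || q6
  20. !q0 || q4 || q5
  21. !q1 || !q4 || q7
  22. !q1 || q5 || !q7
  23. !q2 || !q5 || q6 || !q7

Set q0 = False.
Set q1 = False.
Set q2 = False.
  then (q2 || !q7) forces q7 = False.
  then (q1 || q5 || q7) forces q5 = True.
  then (q4 || q7) forces q4 = True.
  then (q0 || q3 || !q4 || q7) forces q3 = True.
Set q6 = False.
All clauses satisfied.

q0 = False, q1 = False, q2 = False, q3 = True, q4 = True, q5 = True, q6 = False, q7 = False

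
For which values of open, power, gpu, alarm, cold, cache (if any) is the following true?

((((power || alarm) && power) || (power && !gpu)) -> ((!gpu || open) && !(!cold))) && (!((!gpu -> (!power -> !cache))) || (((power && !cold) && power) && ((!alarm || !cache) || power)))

open: True, power: False, gpu: False, alarm: False, cold: False, cache: True

  (((power || alarm) && power) || (power && !gpu)) -> ((!gpu || open) && !(!cold)) = True
    ((power || alarm) && power) || (power && !gpu) = False
      (power || alarm) && power = False
        power || alarm = False
      power && !gpu = False
        !gpu = True
    (!gpu || open) && !(!cold) = False
      !gpu || open = True
        !gpu = True
      !(!cold) = False
        !cold = True
  !((!gpu -> (!power -> !cache))) || (((power && !cold) && power) && ((!alarm || !cache) || power)) = True
    !((!gpu -> (!power -> !cache))) = True
      !gpu -> (!power -> !cache) = False
        !gpu = True
        !power -> !cache = False
          !power = True
          !cache = False
    ((power && !cold) && power) && ((!alarm || !cache) || power) = False
      (power && !cold) && power = False
        power && !cold = False
          !cold = True
      (!alarm || !cache) || power = True
        !alarm || !cache = True
          !alarm = True
          !cache = False
Both conjuncts True, so the formula holds.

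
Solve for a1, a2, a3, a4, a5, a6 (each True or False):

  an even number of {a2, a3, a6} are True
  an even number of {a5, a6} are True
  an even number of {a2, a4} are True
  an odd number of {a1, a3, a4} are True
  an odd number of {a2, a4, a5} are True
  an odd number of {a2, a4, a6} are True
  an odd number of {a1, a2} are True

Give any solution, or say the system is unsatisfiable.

a1=F, a2=T, a3=F, a4=T, a5=T, a6=T

{a2, a3, a6}: 2 true → even ✓
{a5, a6}: 2 true → even ✓
{a2, a4}: 2 true → even ✓
{a1, a3, a4}: 1 true → odd ✓
{a2, a4, a5}: 3 true → odd ✓
{a2, a4, a6}: 3 true → odd ✓
{a1, a2}: 1 true → odd ✓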